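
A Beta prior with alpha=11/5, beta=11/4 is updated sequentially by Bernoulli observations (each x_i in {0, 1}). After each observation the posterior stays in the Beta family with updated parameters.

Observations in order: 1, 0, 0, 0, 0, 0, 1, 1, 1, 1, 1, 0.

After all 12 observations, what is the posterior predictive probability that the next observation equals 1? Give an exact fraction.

164/339

obs 1: x=1 → posterior Beta(16/5, 11/4)
obs 2: x=0 → posterior Beta(16/5, 15/4)
obs 3: x=0 → posterior Beta(16/5, 19/4)
obs 4: x=0 → posterior Beta(16/5, 23/4)
obs 5: x=0 → posterior Beta(16/5, 27/4)
obs 6: x=0 → posterior Beta(16/5, 31/4)
obs 7: x=1 → posterior Beta(21/5, 31/4)
obs 8: x=1 → posterior Beta(26/5, 31/4)
obs 9: x=1 → posterior Beta(31/5, 31/4)
obs 10: x=1 → posterior Beta(36/5, 31/4)
obs 11: x=1 → posterior Beta(41/5, 31/4)
obs 12: x=0 → posterior Beta(41/5, 35/4)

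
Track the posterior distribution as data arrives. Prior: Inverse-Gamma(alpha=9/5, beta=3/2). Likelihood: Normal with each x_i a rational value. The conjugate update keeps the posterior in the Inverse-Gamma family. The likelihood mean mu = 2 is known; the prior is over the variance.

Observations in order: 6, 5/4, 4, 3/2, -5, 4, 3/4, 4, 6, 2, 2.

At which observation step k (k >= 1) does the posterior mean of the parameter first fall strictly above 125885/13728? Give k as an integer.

k = 5

obs 1: x=6 → posterior Inverse-Gamma(23/10, 19/2)
obs 2: x=5/4 → posterior Inverse-Gamma(14/5, 313/32)
obs 3: x=4 → posterior Inverse-Gamma(33/10, 377/32)
obs 4: x=3/2 → posterior Inverse-Gamma(19/5, 381/32)
obs 5: x=-5 → posterior Inverse-Gamma(43/10, 1165/32)
obs 6: x=4 → posterior Inverse-Gamma(24/5, 1229/32)
obs 7: x=3/4 → posterior Inverse-Gamma(53/10, 627/16)
obs 8: x=4 → posterior Inverse-Gamma(29/5, 659/16)
obs 9: x=6 → posterior Inverse-Gamma(63/10, 787/16)
obs 10: x=2 → posterior Inverse-Gamma(34/5, 787/16)
obs 11: x=2 → posterior Inverse-Gamma(73/10, 787/16)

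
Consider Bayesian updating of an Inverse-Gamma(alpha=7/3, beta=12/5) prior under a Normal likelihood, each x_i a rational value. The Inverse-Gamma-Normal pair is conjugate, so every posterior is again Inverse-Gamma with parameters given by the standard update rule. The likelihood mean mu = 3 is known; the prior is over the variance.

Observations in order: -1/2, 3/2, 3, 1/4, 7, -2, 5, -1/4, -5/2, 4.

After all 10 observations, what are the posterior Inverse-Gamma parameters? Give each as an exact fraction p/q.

alpha=22/3, beta=4547/80

obs 1: x=-1/2 → posterior Inverse-Gamma(17/6, 341/40)
obs 2: x=3/2 → posterior Inverse-Gamma(10/3, 193/20)
obs 3: x=3 → posterior Inverse-Gamma(23/6, 193/20)
obs 4: x=1/4 → posterior Inverse-Gamma(13/3, 2149/160)
obs 5: x=7 → posterior Inverse-Gamma(29/6, 3429/160)
obs 6: x=-2 → posterior Inverse-Gamma(16/3, 5429/160)
obs 7: x=5 → posterior Inverse-Gamma(35/6, 5749/160)
obs 8: x=-1/4 → posterior Inverse-Gamma(19/3, 3297/80)
obs 9: x=-5/2 → posterior Inverse-Gamma(41/6, 4507/80)
obs 10: x=4 → posterior Inverse-Gamma(22/3, 4547/80)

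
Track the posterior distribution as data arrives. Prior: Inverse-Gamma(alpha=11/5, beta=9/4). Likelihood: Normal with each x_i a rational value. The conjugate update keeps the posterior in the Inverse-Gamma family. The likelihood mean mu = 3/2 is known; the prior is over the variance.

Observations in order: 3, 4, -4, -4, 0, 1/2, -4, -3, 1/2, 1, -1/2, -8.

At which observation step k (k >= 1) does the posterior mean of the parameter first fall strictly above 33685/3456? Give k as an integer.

k = 4

obs 1: x=3 → posterior Inverse-Gamma(27/10, 27/8)
obs 2: x=4 → posterior Inverse-Gamma(16/5, 13/2)
obs 3: x=-4 → posterior Inverse-Gamma(37/10, 173/8)
obs 4: x=-4 → posterior Inverse-Gamma(21/5, 147/4)
obs 5: x=0 → posterior Inverse-Gamma(47/10, 303/8)
obs 6: x=1/2 → posterior Inverse-Gamma(26/5, 307/8)
obs 7: x=-4 → posterior Inverse-Gamma(57/10, 107/2)
obs 8: x=-3 → posterior Inverse-Gamma(31/5, 509/8)
obs 9: x=1/2 → posterior Inverse-Gamma(67/10, 513/8)
obs 10: x=1 → posterior Inverse-Gamma(36/5, 257/4)
obs 11: x=-1/2 → posterior Inverse-Gamma(77/10, 265/4)
obs 12: x=-8 → posterior Inverse-Gamma(41/5, 891/8)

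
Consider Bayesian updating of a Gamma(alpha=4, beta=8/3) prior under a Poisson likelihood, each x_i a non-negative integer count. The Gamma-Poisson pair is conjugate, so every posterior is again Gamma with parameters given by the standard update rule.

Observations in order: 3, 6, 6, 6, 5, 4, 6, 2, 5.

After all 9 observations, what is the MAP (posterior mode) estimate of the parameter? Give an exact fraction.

138/35

obs 1: x=3 → posterior Gamma(7, 11/3)
obs 2: x=6 → posterior Gamma(13, 14/3)
obs 3: x=6 → posterior Gamma(19, 17/3)
obs 4: x=6 → posterior Gamma(25, 20/3)
obs 5: x=5 → posterior Gamma(30, 23/3)
obs 6: x=4 → posterior Gamma(34, 26/3)
obs 7: x=6 → posterior Gamma(40, 29/3)
obs 8: x=2 → posterior Gamma(42, 32/3)
obs 9: x=5 → posterior Gamma(47, 35/3)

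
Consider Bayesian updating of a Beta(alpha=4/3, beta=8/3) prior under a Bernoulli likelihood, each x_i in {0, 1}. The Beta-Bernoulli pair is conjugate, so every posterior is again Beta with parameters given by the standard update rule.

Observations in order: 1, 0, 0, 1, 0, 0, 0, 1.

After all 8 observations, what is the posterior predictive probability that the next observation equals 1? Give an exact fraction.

obs 1: x=1 → posterior Beta(7/3, 8/3)
obs 2: x=0 → posterior Beta(7/3, 11/3)
obs 3: x=0 → posterior Beta(7/3, 14/3)
obs 4: x=1 → posterior Beta(10/3, 14/3)
obs 5: x=0 → posterior Beta(10/3, 17/3)
obs 6: x=0 → posterior Beta(10/3, 20/3)
obs 7: x=0 → posterior Beta(10/3, 23/3)
obs 8: x=1 → posterior Beta(13/3, 23/3)

13/36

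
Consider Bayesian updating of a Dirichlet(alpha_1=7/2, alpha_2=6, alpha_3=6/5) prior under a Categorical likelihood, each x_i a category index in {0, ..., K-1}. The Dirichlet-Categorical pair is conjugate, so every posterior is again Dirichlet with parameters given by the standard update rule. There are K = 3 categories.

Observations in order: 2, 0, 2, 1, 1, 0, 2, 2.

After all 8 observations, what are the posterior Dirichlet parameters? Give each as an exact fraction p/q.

alpha_1=11/2, alpha_2=8, alpha_3=26/5

obs 1: x=2 → posterior Dirichlet(7/2, 6, 11/5)
obs 2: x=0 → posterior Dirichlet(9/2, 6, 11/5)
obs 3: x=2 → posterior Dirichlet(9/2, 6, 16/5)
obs 4: x=1 → posterior Dirichlet(9/2, 7, 16/5)
obs 5: x=1 → posterior Dirichlet(9/2, 8, 16/5)
obs 6: x=0 → posterior Dirichlet(11/2, 8, 16/5)
obs 7: x=2 → posterior Dirichlet(11/2, 8, 21/5)
obs 8: x=2 → posterior Dirichlet(11/2, 8, 26/5)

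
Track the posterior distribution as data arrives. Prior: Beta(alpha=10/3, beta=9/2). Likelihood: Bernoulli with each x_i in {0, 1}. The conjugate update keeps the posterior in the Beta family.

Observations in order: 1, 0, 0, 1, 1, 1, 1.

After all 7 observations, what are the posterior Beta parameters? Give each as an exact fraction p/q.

alpha=25/3, beta=13/2

obs 1: x=1 → posterior Beta(13/3, 9/2)
obs 2: x=0 → posterior Beta(13/3, 11/2)
obs 3: x=0 → posterior Beta(13/3, 13/2)
obs 4: x=1 → posterior Beta(16/3, 13/2)
obs 5: x=1 → posterior Beta(19/3, 13/2)
obs 6: x=1 → posterior Beta(22/3, 13/2)
obs 7: x=1 → posterior Beta(25/3, 13/2)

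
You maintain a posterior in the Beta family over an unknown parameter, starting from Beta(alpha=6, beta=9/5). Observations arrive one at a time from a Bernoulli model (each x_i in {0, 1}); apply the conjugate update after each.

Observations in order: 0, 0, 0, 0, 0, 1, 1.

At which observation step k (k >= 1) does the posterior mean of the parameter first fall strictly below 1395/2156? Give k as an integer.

k = 2

obs 1: x=0 → posterior Beta(6, 14/5)
obs 2: x=0 → posterior Beta(6, 19/5)
obs 3: x=0 → posterior Beta(6, 24/5)
obs 4: x=0 → posterior Beta(6, 29/5)
obs 5: x=0 → posterior Beta(6, 34/5)
obs 6: x=1 → posterior Beta(7, 34/5)
obs 7: x=1 → posterior Beta(8, 34/5)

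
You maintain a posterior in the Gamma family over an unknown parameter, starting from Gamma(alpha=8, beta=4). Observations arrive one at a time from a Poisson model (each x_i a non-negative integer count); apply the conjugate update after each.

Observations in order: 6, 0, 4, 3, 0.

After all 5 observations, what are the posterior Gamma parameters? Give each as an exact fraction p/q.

obs 1: x=6 → posterior Gamma(14, 5)
obs 2: x=0 → posterior Gamma(14, 6)
obs 3: x=4 → posterior Gamma(18, 7)
obs 4: x=3 → posterior Gamma(21, 8)
obs 5: x=0 → posterior Gamma(21, 9)

alpha=21, beta=9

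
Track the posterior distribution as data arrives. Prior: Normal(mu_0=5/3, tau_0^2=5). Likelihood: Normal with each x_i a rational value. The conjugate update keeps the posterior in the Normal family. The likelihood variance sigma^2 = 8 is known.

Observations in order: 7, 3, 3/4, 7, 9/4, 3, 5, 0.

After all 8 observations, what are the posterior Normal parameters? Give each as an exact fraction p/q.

obs 1: x=7 → posterior Normal(145/39, 40/13)
obs 2: x=3 → posterior Normal(95/27, 20/9)
obs 3: x=3/4 → posterior Normal(35/12, 40/23)
obs 4: x=7 → posterior Normal(175/48, 10/7)
obs 5: x=9/4 → posterior Normal(340/99, 40/33)
obs 6: x=3 → posterior Normal(385/114, 20/19)
obs 7: x=5 → posterior Normal(460/129, 40/43)
obs 8: x=0 → posterior Normal(115/36, 5/6)

mu_0=115/36, tau_0^2=5/6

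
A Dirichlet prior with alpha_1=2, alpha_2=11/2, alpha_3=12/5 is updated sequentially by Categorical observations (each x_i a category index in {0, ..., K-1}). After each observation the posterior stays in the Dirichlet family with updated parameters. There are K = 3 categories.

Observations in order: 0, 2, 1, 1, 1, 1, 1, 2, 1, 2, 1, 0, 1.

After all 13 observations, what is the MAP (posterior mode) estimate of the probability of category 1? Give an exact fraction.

125/199

obs 1: x=0 → posterior Dirichlet(3, 11/2, 12/5)
obs 2: x=2 → posterior Dirichlet(3, 11/2, 17/5)
obs 3: x=1 → posterior Dirichlet(3, 13/2, 17/5)
obs 4: x=1 → posterior Dirichlet(3, 15/2, 17/5)
obs 5: x=1 → posterior Dirichlet(3, 17/2, 17/5)
obs 6: x=1 → posterior Dirichlet(3, 19/2, 17/5)
obs 7: x=1 → posterior Dirichlet(3, 21/2, 17/5)
obs 8: x=2 → posterior Dirichlet(3, 21/2, 22/5)
obs 9: x=1 → posterior Dirichlet(3, 23/2, 22/5)
obs 10: x=2 → posterior Dirichlet(3, 23/2, 27/5)
obs 11: x=1 → posterior Dirichlet(3, 25/2, 27/5)
obs 12: x=0 → posterior Dirichlet(4, 25/2, 27/5)
obs 13: x=1 → posterior Dirichlet(4, 27/2, 27/5)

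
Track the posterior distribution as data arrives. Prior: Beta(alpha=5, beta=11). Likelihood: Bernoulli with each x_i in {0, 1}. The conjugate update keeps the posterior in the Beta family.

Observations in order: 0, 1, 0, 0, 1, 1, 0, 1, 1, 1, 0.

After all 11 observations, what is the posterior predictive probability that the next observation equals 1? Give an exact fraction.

obs 1: x=0 → posterior Beta(5, 12)
obs 2: x=1 → posterior Beta(6, 12)
obs 3: x=0 → posterior Beta(6, 13)
obs 4: x=0 → posterior Beta(6, 14)
obs 5: x=1 → posterior Beta(7, 14)
obs 6: x=1 → posterior Beta(8, 14)
obs 7: x=0 → posterior Beta(8, 15)
obs 8: x=1 → posterior Beta(9, 15)
obs 9: x=1 → posterior Beta(10, 15)
obs 10: x=1 → posterior Beta(11, 15)
obs 11: x=0 → posterior Beta(11, 16)

11/27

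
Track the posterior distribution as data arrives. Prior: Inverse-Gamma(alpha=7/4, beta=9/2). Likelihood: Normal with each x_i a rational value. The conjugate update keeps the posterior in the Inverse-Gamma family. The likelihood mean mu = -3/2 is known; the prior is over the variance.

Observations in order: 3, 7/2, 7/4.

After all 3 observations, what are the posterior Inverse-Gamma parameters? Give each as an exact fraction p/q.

alpha=13/4, beta=1037/32

obs 1: x=3 → posterior Inverse-Gamma(9/4, 117/8)
obs 2: x=7/2 → posterior Inverse-Gamma(11/4, 217/8)
obs 3: x=7/4 → posterior Inverse-Gamma(13/4, 1037/32)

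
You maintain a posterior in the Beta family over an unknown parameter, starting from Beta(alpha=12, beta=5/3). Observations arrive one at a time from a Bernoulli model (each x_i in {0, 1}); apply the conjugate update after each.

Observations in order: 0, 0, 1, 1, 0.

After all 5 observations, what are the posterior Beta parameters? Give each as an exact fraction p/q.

obs 1: x=0 → posterior Beta(12, 8/3)
obs 2: x=0 → posterior Beta(12, 11/3)
obs 3: x=1 → posterior Beta(13, 11/3)
obs 4: x=1 → posterior Beta(14, 11/3)
obs 5: x=0 → posterior Beta(14, 14/3)

alpha=14, beta=14/3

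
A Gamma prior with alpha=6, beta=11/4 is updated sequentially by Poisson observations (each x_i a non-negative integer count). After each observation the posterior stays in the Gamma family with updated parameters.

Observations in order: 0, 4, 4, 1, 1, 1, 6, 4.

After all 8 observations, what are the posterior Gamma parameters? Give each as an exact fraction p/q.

alpha=27, beta=43/4

obs 1: x=0 → posterior Gamma(6, 15/4)
obs 2: x=4 → posterior Gamma(10, 19/4)
obs 3: x=4 → posterior Gamma(14, 23/4)
obs 4: x=1 → posterior Gamma(15, 27/4)
obs 5: x=1 → posterior Gamma(16, 31/4)
obs 6: x=1 → posterior Gamma(17, 35/4)
obs 7: x=6 → posterior Gamma(23, 39/4)
obs 8: x=4 → posterior Gamma(27, 43/4)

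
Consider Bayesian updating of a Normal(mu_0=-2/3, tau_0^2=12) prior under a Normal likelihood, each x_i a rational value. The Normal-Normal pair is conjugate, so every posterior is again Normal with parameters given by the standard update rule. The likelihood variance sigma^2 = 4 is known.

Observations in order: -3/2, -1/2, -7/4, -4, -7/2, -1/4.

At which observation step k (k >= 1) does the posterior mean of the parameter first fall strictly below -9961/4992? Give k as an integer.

k = 5

obs 1: x=-3/2 → posterior Normal(-31/24, 3)
obs 2: x=-1/2 → posterior Normal(-20/21, 12/7)
obs 3: x=-7/4 → posterior Normal(-143/120, 6/5)
obs 4: x=-4 → posterior Normal(-287/156, 12/13)
obs 5: x=-7/2 → posterior Normal(-413/192, 3/4)
obs 6: x=-1/4 → posterior Normal(-211/114, 12/19)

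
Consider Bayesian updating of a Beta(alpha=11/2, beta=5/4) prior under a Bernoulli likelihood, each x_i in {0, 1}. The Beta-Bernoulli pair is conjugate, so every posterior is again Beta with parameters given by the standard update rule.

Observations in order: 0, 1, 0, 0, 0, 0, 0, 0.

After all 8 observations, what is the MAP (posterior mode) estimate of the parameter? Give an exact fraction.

obs 1: x=0 → posterior Beta(11/2, 9/4)
obs 2: x=1 → posterior Beta(13/2, 9/4)
obs 3: x=0 → posterior Beta(13/2, 13/4)
obs 4: x=0 → posterior Beta(13/2, 17/4)
obs 5: x=0 → posterior Beta(13/2, 21/4)
obs 6: x=0 → posterior Beta(13/2, 25/4)
obs 7: x=0 → posterior Beta(13/2, 29/4)
obs 8: x=0 → posterior Beta(13/2, 33/4)

22/51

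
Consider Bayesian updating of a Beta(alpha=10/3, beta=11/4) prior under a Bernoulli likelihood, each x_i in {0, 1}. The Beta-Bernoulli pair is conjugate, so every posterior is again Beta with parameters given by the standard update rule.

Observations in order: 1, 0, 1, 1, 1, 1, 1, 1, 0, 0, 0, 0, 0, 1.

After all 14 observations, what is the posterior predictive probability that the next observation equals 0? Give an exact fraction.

obs 1: x=1 → posterior Beta(13/3, 11/4)
obs 2: x=0 → posterior Beta(13/3, 15/4)
obs 3: x=1 → posterior Beta(16/3, 15/4)
obs 4: x=1 → posterior Beta(19/3, 15/4)
obs 5: x=1 → posterior Beta(22/3, 15/4)
obs 6: x=1 → posterior Beta(25/3, 15/4)
obs 7: x=1 → posterior Beta(28/3, 15/4)
obs 8: x=1 → posterior Beta(31/3, 15/4)
obs 9: x=0 → posterior Beta(31/3, 19/4)
obs 10: x=0 → posterior Beta(31/3, 23/4)
obs 11: x=0 → posterior Beta(31/3, 27/4)
obs 12: x=0 → posterior Beta(31/3, 31/4)
obs 13: x=0 → posterior Beta(31/3, 35/4)
obs 14: x=1 → posterior Beta(34/3, 35/4)

105/241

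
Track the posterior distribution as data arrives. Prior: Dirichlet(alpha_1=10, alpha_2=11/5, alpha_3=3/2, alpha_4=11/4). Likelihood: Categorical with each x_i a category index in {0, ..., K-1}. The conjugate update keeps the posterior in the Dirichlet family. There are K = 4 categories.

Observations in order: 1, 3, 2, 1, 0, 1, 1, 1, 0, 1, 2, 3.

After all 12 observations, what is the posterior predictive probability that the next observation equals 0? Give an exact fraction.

obs 1: x=1 → posterior Dirichlet(10, 16/5, 3/2, 11/4)
obs 2: x=3 → posterior Dirichlet(10, 16/5, 3/2, 15/4)
obs 3: x=2 → posterior Dirichlet(10, 16/5, 5/2, 15/4)
obs 4: x=1 → posterior Dirichlet(10, 21/5, 5/2, 15/4)
obs 5: x=0 → posterior Dirichlet(11, 21/5, 5/2, 15/4)
obs 6: x=1 → posterior Dirichlet(11, 26/5, 5/2, 15/4)
obs 7: x=1 → posterior Dirichlet(11, 31/5, 5/2, 15/4)
obs 8: x=1 → posterior Dirichlet(11, 36/5, 5/2, 15/4)
obs 9: x=0 → posterior Dirichlet(12, 36/5, 5/2, 15/4)
obs 10: x=1 → posterior Dirichlet(12, 41/5, 5/2, 15/4)
obs 11: x=2 → posterior Dirichlet(12, 41/5, 7/2, 15/4)
obs 12: x=3 → posterior Dirichlet(12, 41/5, 7/2, 19/4)

240/569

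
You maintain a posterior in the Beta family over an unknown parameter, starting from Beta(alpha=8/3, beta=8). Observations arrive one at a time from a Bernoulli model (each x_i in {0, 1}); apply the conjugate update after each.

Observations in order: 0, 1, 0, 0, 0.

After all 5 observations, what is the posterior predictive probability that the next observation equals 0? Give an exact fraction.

obs 1: x=0 → posterior Beta(8/3, 9)
obs 2: x=1 → posterior Beta(11/3, 9)
obs 3: x=0 → posterior Beta(11/3, 10)
obs 4: x=0 → posterior Beta(11/3, 11)
obs 5: x=0 → posterior Beta(11/3, 12)

36/47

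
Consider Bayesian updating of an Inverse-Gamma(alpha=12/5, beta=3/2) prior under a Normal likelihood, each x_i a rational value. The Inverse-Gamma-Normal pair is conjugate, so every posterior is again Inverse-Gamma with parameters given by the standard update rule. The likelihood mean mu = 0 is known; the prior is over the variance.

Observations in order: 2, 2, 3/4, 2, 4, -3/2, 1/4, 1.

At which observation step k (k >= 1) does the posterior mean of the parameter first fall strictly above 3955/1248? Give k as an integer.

k = 5

obs 1: x=2 → posterior Inverse-Gamma(29/10, 7/2)
obs 2: x=2 → posterior Inverse-Gamma(17/5, 11/2)
obs 3: x=3/4 → posterior Inverse-Gamma(39/10, 185/32)
obs 4: x=2 → posterior Inverse-Gamma(22/5, 249/32)
obs 5: x=4 → posterior Inverse-Gamma(49/10, 505/32)
obs 6: x=-3/2 → posterior Inverse-Gamma(27/5, 541/32)
obs 7: x=1/4 → posterior Inverse-Gamma(59/10, 271/16)
obs 8: x=1 → posterior Inverse-Gamma(32/5, 279/16)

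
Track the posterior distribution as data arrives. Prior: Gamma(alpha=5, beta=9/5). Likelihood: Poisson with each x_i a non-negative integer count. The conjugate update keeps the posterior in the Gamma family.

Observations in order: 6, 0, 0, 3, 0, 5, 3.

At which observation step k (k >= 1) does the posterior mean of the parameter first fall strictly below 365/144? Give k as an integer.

k = 3

obs 1: x=6 → posterior Gamma(11, 14/5)
obs 2: x=0 → posterior Gamma(11, 19/5)
obs 3: x=0 → posterior Gamma(11, 24/5)
obs 4: x=3 → posterior Gamma(14, 29/5)
obs 5: x=0 → posterior Gamma(14, 34/5)
obs 6: x=5 → posterior Gamma(19, 39/5)
obs 7: x=3 → posterior Gamma(22, 44/5)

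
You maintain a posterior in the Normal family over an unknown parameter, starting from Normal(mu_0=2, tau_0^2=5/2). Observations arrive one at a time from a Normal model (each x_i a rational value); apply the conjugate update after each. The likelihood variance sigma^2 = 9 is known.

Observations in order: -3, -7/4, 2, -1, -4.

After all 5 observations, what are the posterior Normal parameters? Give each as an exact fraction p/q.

obs 1: x=-3 → posterior Normal(21/23, 45/23)
obs 2: x=-7/4 → posterior Normal(7/16, 45/28)
obs 3: x=2 → posterior Normal(89/132, 15/11)
obs 4: x=-1 → posterior Normal(69/152, 45/38)
obs 5: x=-4 → posterior Normal(-11/172, 45/43)

mu_0=-11/172, tau_0^2=45/43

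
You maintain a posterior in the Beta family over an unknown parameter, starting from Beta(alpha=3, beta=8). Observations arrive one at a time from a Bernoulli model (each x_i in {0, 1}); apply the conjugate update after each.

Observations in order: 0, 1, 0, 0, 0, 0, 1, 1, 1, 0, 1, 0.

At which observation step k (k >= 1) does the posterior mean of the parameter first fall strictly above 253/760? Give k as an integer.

k = 9

obs 1: x=0 → posterior Beta(3, 9)
obs 2: x=1 → posterior Beta(4, 9)
obs 3: x=0 → posterior Beta(4, 10)
obs 4: x=0 → posterior Beta(4, 11)
obs 5: x=0 → posterior Beta(4, 12)
obs 6: x=0 → posterior Beta(4, 13)
obs 7: x=1 → posterior Beta(5, 13)
obs 8: x=1 → posterior Beta(6, 13)
obs 9: x=1 → posterior Beta(7, 13)
obs 10: x=0 → posterior Beta(7, 14)
obs 11: x=1 → posterior Beta(8, 14)
obs 12: x=0 → posterior Beta(8, 15)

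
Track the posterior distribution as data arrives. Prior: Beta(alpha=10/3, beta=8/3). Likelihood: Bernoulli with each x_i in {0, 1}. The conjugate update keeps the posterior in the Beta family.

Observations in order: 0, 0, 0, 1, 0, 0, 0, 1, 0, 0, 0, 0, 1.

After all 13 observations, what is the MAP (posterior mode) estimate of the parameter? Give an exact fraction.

obs 1: x=0 → posterior Beta(10/3, 11/3)
obs 2: x=0 → posterior Beta(10/3, 14/3)
obs 3: x=0 → posterior Beta(10/3, 17/3)
obs 4: x=1 → posterior Beta(13/3, 17/3)
obs 5: x=0 → posterior Beta(13/3, 20/3)
obs 6: x=0 → posterior Beta(13/3, 23/3)
obs 7: x=0 → posterior Beta(13/3, 26/3)
obs 8: x=1 → posterior Beta(16/3, 26/3)
obs 9: x=0 → posterior Beta(16/3, 29/3)
obs 10: x=0 → posterior Beta(16/3, 32/3)
obs 11: x=0 → posterior Beta(16/3, 35/3)
obs 12: x=0 → posterior Beta(16/3, 38/3)
obs 13: x=1 → posterior Beta(19/3, 38/3)

16/51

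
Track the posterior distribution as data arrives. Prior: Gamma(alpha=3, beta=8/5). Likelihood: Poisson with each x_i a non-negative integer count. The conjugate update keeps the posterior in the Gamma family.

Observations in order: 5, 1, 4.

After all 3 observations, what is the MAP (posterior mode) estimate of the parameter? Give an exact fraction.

60/23

obs 1: x=5 → posterior Gamma(8, 13/5)
obs 2: x=1 → posterior Gamma(9, 18/5)
obs 3: x=4 → posterior Gamma(13, 23/5)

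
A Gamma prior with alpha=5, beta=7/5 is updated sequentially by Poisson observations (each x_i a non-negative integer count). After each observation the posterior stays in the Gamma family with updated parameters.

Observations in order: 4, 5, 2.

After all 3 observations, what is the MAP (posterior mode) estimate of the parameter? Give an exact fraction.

75/22

obs 1: x=4 → posterior Gamma(9, 12/5)
obs 2: x=5 → posterior Gamma(14, 17/5)
obs 3: x=2 → posterior Gamma(16, 22/5)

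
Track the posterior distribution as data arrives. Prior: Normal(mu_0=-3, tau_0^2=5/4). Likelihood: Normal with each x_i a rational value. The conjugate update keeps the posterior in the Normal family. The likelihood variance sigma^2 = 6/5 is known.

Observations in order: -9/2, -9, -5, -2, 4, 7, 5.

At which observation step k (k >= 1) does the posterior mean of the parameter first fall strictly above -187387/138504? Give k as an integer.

obs 1: x=-9/2 → posterior Normal(-369/98, 30/49)
obs 2: x=-9 → posterior Normal(-819/148, 15/37)
obs 3: x=-5 → posterior Normal(-1069/198, 10/33)
obs 4: x=-2 → posterior Normal(-1169/248, 15/62)
obs 5: x=4 → posterior Normal(-969/298, 30/149)
obs 6: x=7 → posterior Normal(-619/348, 5/29)
obs 7: x=5 → posterior Normal(-369/398, 30/199)

k = 7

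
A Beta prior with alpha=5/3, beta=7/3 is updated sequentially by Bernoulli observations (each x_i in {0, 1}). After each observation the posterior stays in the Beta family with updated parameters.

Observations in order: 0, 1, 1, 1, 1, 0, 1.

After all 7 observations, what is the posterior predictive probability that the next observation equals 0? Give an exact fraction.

obs 1: x=0 → posterior Beta(5/3, 10/3)
obs 2: x=1 → posterior Beta(8/3, 10/3)
obs 3: x=1 → posterior Beta(11/3, 10/3)
obs 4: x=1 → posterior Beta(14/3, 10/3)
obs 5: x=1 → posterior Beta(17/3, 10/3)
obs 6: x=0 → posterior Beta(17/3, 13/3)
obs 7: x=1 → posterior Beta(20/3, 13/3)

13/33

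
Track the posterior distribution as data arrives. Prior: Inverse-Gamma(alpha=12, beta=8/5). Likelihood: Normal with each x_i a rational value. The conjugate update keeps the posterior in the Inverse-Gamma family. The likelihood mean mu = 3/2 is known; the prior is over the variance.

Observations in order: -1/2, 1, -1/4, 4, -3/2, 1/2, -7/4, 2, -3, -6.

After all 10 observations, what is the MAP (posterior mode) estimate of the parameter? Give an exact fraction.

obs 1: x=-1/2 → posterior Inverse-Gamma(25/2, 18/5)
obs 2: x=1 → posterior Inverse-Gamma(13, 149/40)
obs 3: x=-1/4 → posterior Inverse-Gamma(27/2, 841/160)
obs 4: x=4 → posterior Inverse-Gamma(14, 1341/160)
obs 5: x=-3/2 → posterior Inverse-Gamma(29/2, 2061/160)
obs 6: x=1/2 → posterior Inverse-Gamma(15, 2141/160)
obs 7: x=-7/4 → posterior Inverse-Gamma(31/2, 1493/80)
obs 8: x=2 → posterior Inverse-Gamma(16, 1503/80)
obs 9: x=-3 → posterior Inverse-Gamma(33/2, 2313/80)
obs 10: x=-6 → posterior Inverse-Gamma(17, 4563/80)

507/160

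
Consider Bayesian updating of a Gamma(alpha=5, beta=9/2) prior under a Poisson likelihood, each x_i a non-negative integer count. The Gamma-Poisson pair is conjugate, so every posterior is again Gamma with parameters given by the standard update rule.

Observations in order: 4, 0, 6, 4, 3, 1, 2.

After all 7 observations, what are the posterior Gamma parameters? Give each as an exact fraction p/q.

obs 1: x=4 → posterior Gamma(9, 11/2)
obs 2: x=0 → posterior Gamma(9, 13/2)
obs 3: x=6 → posterior Gamma(15, 15/2)
obs 4: x=4 → posterior Gamma(19, 17/2)
obs 5: x=3 → posterior Gamma(22, 19/2)
obs 6: x=1 → posterior Gamma(23, 21/2)
obs 7: x=2 → posterior Gamma(25, 23/2)

alpha=25, beta=23/2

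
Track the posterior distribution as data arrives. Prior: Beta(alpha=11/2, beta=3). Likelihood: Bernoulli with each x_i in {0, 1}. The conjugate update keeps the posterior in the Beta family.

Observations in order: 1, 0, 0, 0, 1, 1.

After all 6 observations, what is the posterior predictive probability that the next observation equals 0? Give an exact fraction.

obs 1: x=1 → posterior Beta(13/2, 3)
obs 2: x=0 → posterior Beta(13/2, 4)
obs 3: x=0 → posterior Beta(13/2, 5)
obs 4: x=0 → posterior Beta(13/2, 6)
obs 5: x=1 → posterior Beta(15/2, 6)
obs 6: x=1 → posterior Beta(17/2, 6)

12/29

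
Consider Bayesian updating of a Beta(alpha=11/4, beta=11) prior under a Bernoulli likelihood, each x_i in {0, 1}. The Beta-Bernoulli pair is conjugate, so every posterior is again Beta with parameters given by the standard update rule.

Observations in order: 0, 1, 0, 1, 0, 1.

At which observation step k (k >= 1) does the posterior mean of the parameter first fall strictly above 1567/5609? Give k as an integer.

obs 1: x=0 → posterior Beta(11/4, 12)
obs 2: x=1 → posterior Beta(15/4, 12)
obs 3: x=0 → posterior Beta(15/4, 13)
obs 4: x=1 → posterior Beta(19/4, 13)
obs 5: x=0 → posterior Beta(19/4, 14)
obs 6: x=1 → posterior Beta(23/4, 14)

k = 6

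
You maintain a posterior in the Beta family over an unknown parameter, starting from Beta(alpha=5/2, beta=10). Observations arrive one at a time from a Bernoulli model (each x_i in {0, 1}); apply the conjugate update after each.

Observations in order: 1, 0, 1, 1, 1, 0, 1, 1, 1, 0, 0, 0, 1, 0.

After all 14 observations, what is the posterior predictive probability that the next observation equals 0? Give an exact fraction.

32/53

obs 1: x=1 → posterior Beta(7/2, 10)
obs 2: x=0 → posterior Beta(7/2, 11)
obs 3: x=1 → posterior Beta(9/2, 11)
obs 4: x=1 → posterior Beta(11/2, 11)
obs 5: x=1 → posterior Beta(13/2, 11)
obs 6: x=0 → posterior Beta(13/2, 12)
obs 7: x=1 → posterior Beta(15/2, 12)
obs 8: x=1 → posterior Beta(17/2, 12)
obs 9: x=1 → posterior Beta(19/2, 12)
obs 10: x=0 → posterior Beta(19/2, 13)
obs 11: x=0 → posterior Beta(19/2, 14)
obs 12: x=0 → posterior Beta(19/2, 15)
obs 13: x=1 → posterior Beta(21/2, 15)
obs 14: x=0 → posterior Beta(21/2, 16)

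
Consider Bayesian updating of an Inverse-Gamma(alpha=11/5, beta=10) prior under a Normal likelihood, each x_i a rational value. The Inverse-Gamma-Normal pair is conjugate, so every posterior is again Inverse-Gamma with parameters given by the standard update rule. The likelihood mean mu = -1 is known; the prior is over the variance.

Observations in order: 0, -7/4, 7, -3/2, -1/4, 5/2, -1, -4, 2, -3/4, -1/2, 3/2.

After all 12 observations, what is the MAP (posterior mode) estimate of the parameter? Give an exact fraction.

obs 1: x=0 → posterior Inverse-Gamma(27/10, 21/2)
obs 2: x=-7/4 → posterior Inverse-Gamma(16/5, 345/32)
obs 3: x=7 → posterior Inverse-Gamma(37/10, 1369/32)
obs 4: x=-3/2 → posterior Inverse-Gamma(21/5, 1373/32)
obs 5: x=-1/4 → posterior Inverse-Gamma(47/10, 691/16)
obs 6: x=5/2 → posterior Inverse-Gamma(26/5, 789/16)
obs 7: x=-1 → posterior Inverse-Gamma(57/10, 789/16)
obs 8: x=-4 → posterior Inverse-Gamma(31/5, 861/16)
obs 9: x=2 → posterior Inverse-Gamma(67/10, 933/16)
obs 10: x=-3/4 → posterior Inverse-Gamma(36/5, 1867/32)
obs 11: x=-1/2 → posterior Inverse-Gamma(77/10, 1871/32)
obs 12: x=3/2 → posterior Inverse-Gamma(41/5, 1971/32)

9855/1472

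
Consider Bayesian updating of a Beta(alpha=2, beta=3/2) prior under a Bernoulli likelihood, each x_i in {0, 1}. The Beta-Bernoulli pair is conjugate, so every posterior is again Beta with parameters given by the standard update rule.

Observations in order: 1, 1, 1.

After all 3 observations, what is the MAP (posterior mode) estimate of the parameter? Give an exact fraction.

8/9

obs 1: x=1 → posterior Beta(3, 3/2)
obs 2: x=1 → posterior Beta(4, 3/2)
obs 3: x=1 → posterior Beta(5, 3/2)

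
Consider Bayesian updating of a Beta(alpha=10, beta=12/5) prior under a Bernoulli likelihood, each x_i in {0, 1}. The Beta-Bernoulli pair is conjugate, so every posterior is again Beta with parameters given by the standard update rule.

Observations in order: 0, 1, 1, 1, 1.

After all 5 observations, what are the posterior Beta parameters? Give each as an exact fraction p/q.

alpha=14, beta=17/5

obs 1: x=0 → posterior Beta(10, 17/5)
obs 2: x=1 → posterior Beta(11, 17/5)
obs 3: x=1 → posterior Beta(12, 17/5)
obs 4: x=1 → posterior Beta(13, 17/5)
obs 5: x=1 → posterior Beta(14, 17/5)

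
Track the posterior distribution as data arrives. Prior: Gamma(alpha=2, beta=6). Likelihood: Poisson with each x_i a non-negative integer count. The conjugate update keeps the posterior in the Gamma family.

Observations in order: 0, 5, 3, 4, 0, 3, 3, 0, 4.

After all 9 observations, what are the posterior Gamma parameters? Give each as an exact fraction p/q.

alpha=24, beta=15

obs 1: x=0 → posterior Gamma(2, 7)
obs 2: x=5 → posterior Gamma(7, 8)
obs 3: x=3 → posterior Gamma(10, 9)
obs 4: x=4 → posterior Gamma(14, 10)
obs 5: x=0 → posterior Gamma(14, 11)
obs 6: x=3 → posterior Gamma(17, 12)
obs 7: x=3 → posterior Gamma(20, 13)
obs 8: x=0 → posterior Gamma(20, 14)
obs 9: x=4 → posterior Gamma(24, 15)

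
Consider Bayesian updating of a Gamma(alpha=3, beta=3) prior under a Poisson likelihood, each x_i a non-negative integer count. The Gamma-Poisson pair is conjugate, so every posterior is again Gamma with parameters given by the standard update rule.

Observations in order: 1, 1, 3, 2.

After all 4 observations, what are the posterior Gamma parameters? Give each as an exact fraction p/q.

obs 1: x=1 → posterior Gamma(4, 4)
obs 2: x=1 → posterior Gamma(5, 5)
obs 3: x=3 → posterior Gamma(8, 6)
obs 4: x=2 → posterior Gamma(10, 7)

alpha=10, beta=7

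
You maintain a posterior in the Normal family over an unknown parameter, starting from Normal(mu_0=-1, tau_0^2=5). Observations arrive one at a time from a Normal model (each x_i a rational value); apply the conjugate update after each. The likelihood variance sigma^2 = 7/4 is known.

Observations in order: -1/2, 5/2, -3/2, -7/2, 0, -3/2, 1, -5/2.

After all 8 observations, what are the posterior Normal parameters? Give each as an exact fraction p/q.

mu_0=-127/167, tau_0^2=35/167

obs 1: x=-1/2 → posterior Normal(-17/27, 35/27)
obs 2: x=5/2 → posterior Normal(33/47, 35/47)
obs 3: x=-3/2 → posterior Normal(3/67, 35/67)
obs 4: x=-7/2 → posterior Normal(-67/87, 35/87)
obs 5: x=0 → posterior Normal(-67/107, 35/107)
obs 6: x=-3/2 → posterior Normal(-97/127, 35/127)
obs 7: x=1 → posterior Normal(-11/21, 5/21)
obs 8: x=-5/2 → posterior Normal(-127/167, 35/167)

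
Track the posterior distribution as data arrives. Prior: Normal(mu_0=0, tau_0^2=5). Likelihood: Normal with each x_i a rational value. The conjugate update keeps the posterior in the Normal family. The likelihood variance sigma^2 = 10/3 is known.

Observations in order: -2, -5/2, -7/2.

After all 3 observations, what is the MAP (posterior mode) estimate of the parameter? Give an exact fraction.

-24/11

obs 1: x=-2 → posterior Normal(-6/5, 2)
obs 2: x=-5/2 → posterior Normal(-27/16, 5/4)
obs 3: x=-7/2 → posterior Normal(-24/11, 10/11)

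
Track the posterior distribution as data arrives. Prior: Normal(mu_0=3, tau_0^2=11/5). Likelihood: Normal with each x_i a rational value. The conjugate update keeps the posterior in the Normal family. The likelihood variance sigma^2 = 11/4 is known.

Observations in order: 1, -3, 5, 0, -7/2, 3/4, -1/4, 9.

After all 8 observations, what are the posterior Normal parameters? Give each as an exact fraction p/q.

mu_0=51/37, tau_0^2=11/37

obs 1: x=1 → posterior Normal(19/9, 11/9)
obs 2: x=-3 → posterior Normal(7/13, 11/13)
obs 3: x=5 → posterior Normal(27/17, 11/17)
obs 4: x=0 → posterior Normal(9/7, 11/21)
obs 5: x=-7/2 → posterior Normal(13/25, 11/25)
obs 6: x=3/4 → posterior Normal(16/29, 11/29)
obs 7: x=-1/4 → posterior Normal(5/11, 1/3)
obs 8: x=9 → posterior Normal(51/37, 11/37)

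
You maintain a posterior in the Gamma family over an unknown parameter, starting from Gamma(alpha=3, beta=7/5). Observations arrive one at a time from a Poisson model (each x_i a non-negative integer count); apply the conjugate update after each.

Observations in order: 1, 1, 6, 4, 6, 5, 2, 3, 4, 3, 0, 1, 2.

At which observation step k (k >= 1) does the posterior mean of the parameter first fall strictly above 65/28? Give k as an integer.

k = 3

obs 1: x=1 → posterior Gamma(4, 12/5)
obs 2: x=1 → posterior Gamma(5, 17/5)
obs 3: x=6 → posterior Gamma(11, 22/5)
obs 4: x=4 → posterior Gamma(15, 27/5)
obs 5: x=6 → posterior Gamma(21, 32/5)
obs 6: x=5 → posterior Gamma(26, 37/5)
obs 7: x=2 → posterior Gamma(28, 42/5)
obs 8: x=3 → posterior Gamma(31, 47/5)
obs 9: x=4 → posterior Gamma(35, 52/5)
obs 10: x=3 → posterior Gamma(38, 57/5)
obs 11: x=0 → posterior Gamma(38, 62/5)
obs 12: x=1 → posterior Gamma(39, 67/5)
obs 13: x=2 → posterior Gamma(41, 72/5)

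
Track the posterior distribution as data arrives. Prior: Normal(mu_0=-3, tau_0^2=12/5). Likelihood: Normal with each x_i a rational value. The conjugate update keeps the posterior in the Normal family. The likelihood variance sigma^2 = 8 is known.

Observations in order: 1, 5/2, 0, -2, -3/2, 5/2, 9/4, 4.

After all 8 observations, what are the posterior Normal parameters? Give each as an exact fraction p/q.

mu_0=-15/136, tau_0^2=12/17

obs 1: x=1 → posterior Normal(-27/13, 24/13)
obs 2: x=5/2 → posterior Normal(-39/32, 3/2)
obs 3: x=0 → posterior Normal(-39/38, 24/19)
obs 4: x=-2 → posterior Normal(-51/44, 12/11)
obs 5: x=-3/2 → posterior Normal(-6/5, 24/25)
obs 6: x=5/2 → posterior Normal(-45/56, 6/7)
obs 7: x=9/4 → posterior Normal(-63/124, 24/31)
obs 8: x=4 → posterior Normal(-15/136, 12/17)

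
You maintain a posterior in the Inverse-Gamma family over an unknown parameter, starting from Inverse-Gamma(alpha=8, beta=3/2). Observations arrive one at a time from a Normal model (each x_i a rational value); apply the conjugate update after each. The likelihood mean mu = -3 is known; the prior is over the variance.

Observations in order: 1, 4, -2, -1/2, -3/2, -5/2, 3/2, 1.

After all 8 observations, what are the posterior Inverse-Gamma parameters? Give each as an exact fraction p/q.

obs 1: x=1 → posterior Inverse-Gamma(17/2, 19/2)
obs 2: x=4 → posterior Inverse-Gamma(9, 34)
obs 3: x=-2 → posterior Inverse-Gamma(19/2, 69/2)
obs 4: x=-1/2 → posterior Inverse-Gamma(10, 301/8)
obs 5: x=-3/2 → posterior Inverse-Gamma(21/2, 155/4)
obs 6: x=-5/2 → posterior Inverse-Gamma(11, 311/8)
obs 7: x=3/2 → posterior Inverse-Gamma(23/2, 49)
obs 8: x=1 → posterior Inverse-Gamma(12, 57)

alpha=12, beta=57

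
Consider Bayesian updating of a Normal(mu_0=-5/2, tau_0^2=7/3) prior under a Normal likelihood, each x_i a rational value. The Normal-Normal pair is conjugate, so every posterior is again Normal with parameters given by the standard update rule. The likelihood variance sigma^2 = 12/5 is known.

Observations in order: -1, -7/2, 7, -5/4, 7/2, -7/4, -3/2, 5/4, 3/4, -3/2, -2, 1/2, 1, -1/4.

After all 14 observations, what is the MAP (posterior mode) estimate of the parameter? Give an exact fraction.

-185/2104

obs 1: x=-1 → posterior Normal(-125/71, 84/71)
obs 2: x=-7/2 → posterior Normal(-495/212, 42/53)
obs 3: x=7 → posterior Normal(-5/282, 28/47)
obs 4: x=-5/4 → posterior Normal(-185/704, 21/44)
obs 5: x=7/2 → posterior Normal(305/844, 84/211)
obs 6: x=-7/4 → posterior Normal(5/82, 14/41)
obs 7: x=-3/2 → posterior Normal(-75/562, 84/281)
obs 8: x=5/4 → posterior Normal(25/1264, 21/79)
obs 9: x=3/4 → posterior Normal(5/54, 28/117)
obs 10: x=-3/2 → posterior Normal(-10/193, 42/193)
obs 11: x=-2 → posterior Normal(-90/421, 84/421)
obs 12: x=1/2 → posterior Normal(-145/912, 7/38)
obs 13: x=1 → posterior Normal(-75/982, 84/491)
obs 14: x=-1/4 → posterior Normal(-185/2104, 42/263)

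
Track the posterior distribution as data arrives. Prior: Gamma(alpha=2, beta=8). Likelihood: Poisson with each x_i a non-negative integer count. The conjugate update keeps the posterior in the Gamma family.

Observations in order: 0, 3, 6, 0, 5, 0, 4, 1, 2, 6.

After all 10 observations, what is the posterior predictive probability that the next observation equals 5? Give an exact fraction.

600158921816741510371258727256652039323648/30034640110980377619945846078500632729311721

obs 1: x=0 → posterior Gamma(2, 9)
obs 2: x=3 → posterior Gamma(5, 10)
obs 3: x=6 → posterior Gamma(11, 11)
obs 4: x=0 → posterior Gamma(11, 12)
obs 5: x=5 → posterior Gamma(16, 13)
obs 6: x=0 → posterior Gamma(16, 14)
obs 7: x=4 → posterior Gamma(20, 15)
obs 8: x=1 → posterior Gamma(21, 16)
obs 9: x=2 → posterior Gamma(23, 17)
obs 10: x=6 → posterior Gamma(29, 18)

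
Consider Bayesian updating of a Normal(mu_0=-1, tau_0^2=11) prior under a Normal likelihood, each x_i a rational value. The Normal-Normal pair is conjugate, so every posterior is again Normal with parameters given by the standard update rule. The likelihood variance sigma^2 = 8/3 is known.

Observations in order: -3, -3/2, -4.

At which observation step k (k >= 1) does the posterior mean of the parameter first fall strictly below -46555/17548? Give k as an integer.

obs 1: x=-3 → posterior Normal(-107/41, 88/41)
obs 2: x=-3/2 → posterior Normal(-313/148, 44/37)
obs 3: x=-4 → posterior Normal(-577/214, 88/107)

k = 3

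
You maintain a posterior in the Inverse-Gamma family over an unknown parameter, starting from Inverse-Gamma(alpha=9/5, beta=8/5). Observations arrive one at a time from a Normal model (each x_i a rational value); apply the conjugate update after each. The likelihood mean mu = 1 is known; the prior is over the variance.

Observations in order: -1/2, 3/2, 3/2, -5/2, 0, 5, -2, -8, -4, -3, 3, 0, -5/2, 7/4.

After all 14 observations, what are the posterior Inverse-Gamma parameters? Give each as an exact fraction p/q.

alpha=44/5, beta=14721/160

obs 1: x=-1/2 → posterior Inverse-Gamma(23/10, 109/40)
obs 2: x=3/2 → posterior Inverse-Gamma(14/5, 57/20)
obs 3: x=3/2 → posterior Inverse-Gamma(33/10, 119/40)
obs 4: x=-5/2 → posterior Inverse-Gamma(19/5, 91/10)
obs 5: x=0 → posterior Inverse-Gamma(43/10, 48/5)
obs 6: x=5 → posterior Inverse-Gamma(24/5, 88/5)
obs 7: x=-2 → posterior Inverse-Gamma(53/10, 221/10)
obs 8: x=-8 → posterior Inverse-Gamma(29/5, 313/5)
obs 9: x=-4 → posterior Inverse-Gamma(63/10, 751/10)
obs 10: x=-3 → posterior Inverse-Gamma(34/5, 831/10)
obs 11: x=3 → posterior Inverse-Gamma(73/10, 851/10)
obs 12: x=0 → posterior Inverse-Gamma(39/5, 428/5)
obs 13: x=-5/2 → posterior Inverse-Gamma(83/10, 3669/40)
obs 14: x=7/4 → posterior Inverse-Gamma(44/5, 14721/160)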